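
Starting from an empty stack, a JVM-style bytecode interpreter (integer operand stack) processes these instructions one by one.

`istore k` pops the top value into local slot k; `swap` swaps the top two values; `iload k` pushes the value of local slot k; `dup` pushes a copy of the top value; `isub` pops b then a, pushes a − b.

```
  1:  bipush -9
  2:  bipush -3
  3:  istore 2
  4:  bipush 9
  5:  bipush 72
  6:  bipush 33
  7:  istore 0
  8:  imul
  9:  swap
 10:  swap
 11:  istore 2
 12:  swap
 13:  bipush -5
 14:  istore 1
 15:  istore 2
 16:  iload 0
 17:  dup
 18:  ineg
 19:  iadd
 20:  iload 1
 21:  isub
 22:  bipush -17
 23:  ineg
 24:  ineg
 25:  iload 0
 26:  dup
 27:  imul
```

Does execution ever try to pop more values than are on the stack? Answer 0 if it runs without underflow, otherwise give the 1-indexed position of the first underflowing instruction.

12

bipush -9 → [-9]
bipush -3 → [-9, -3]
istore 2  → [-9]
bipush 9  → [-9, 9]
bipush 72 → [-9, 9, 72]
bipush 33 → [-9, 9, 72, 33]
istore 0  → [-9, 9, 72]
imul      → [-9, 648]
swap      → [648, -9]
swap      → [-9, 648]
istore 2  → [-9]
swap  — needs 2 operands, stack has 1 → underflow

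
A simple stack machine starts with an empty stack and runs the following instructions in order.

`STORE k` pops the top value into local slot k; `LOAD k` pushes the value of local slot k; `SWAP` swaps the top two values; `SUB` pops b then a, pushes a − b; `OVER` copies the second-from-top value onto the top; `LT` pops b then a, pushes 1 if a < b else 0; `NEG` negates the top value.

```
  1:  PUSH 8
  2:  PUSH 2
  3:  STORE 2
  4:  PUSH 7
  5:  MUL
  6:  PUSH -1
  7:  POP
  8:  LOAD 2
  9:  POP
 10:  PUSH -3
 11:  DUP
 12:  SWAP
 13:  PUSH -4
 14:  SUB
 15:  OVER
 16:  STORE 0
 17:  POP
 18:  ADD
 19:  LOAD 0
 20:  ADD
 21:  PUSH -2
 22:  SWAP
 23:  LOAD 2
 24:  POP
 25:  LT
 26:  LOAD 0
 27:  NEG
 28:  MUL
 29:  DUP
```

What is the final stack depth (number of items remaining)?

PUSH 8  : 8
PUSH 2  : 8 2
STORE 2 : 8
PUSH 7  : 8 7
MUL     : 56
PUSH -1 : 56 -1
POP     : 56
LOAD 2  : 56 2
POP     : 56
PUSH -3 : 56 -3
DUP     : 56 -3 -3
SWAP    : 56 -3 -3
PUSH -4 : 56 -3 -3 -4
SUB     : 56 -3 1
OVER    : 56 -3 1 -3
STORE 0 : 56 -3 1
POP     : 56 -3
ADD     : 53
LOAD 0  : 53 -3
ADD     : 50
PUSH -2 : 50 -2
SWAP    : -2 50
LOAD 2  : -2 50 2
POP     : -2 50
LT      : 1
LOAD 0  : 1 -3
NEG     : 1 3
MUL     : 3
DUP     : 3 3

2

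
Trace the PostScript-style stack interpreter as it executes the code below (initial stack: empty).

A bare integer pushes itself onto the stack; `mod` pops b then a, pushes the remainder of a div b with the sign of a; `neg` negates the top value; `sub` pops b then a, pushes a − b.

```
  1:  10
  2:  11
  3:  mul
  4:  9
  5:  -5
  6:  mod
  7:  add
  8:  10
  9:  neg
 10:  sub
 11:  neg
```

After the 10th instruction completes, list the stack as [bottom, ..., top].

10  -> 10
11  -> 10 11
mul -> 110
9   -> 110 9
-5  -> 110 9 -5
mod -> 110 4
add -> 114
10  -> 114 10
neg -> 114 -10
sub -> 124

[124]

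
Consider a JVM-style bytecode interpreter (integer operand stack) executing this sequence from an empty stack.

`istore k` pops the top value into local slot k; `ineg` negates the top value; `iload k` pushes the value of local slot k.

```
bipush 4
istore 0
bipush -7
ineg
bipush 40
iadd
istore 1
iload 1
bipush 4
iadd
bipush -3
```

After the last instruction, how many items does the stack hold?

2

bipush 4  : [4]
istore 0  : []
bipush -7 : [-7]
ineg      : [7]
bipush 40 : [7, 40]
iadd      : [47]
istore 1  : []
iload 1   : [47]
bipush 4  : [47, 4]
iadd      : [51]
bipush -3 : [51, -3]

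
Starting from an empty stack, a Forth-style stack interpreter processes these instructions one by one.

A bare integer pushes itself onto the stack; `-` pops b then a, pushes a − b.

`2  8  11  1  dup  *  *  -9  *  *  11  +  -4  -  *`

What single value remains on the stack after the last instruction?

2   → [2]
8   → [2, 8]
11  → [2, 8, 11]
1   → [2, 8, 11, 1]
dup → [2, 8, 11, 1, 1]
*   → [2, 8, 11, 1]
*   → [2, 8, 11]
-9  → [2, 8, 11, -9]
*   → [2, 8, -99]
*   → [2, -792]
11  → [2, -792, 11]
+   → [2, -781]
-4  → [2, -781, -4]
-   → [2, -777]
*   → [-1554]

-1554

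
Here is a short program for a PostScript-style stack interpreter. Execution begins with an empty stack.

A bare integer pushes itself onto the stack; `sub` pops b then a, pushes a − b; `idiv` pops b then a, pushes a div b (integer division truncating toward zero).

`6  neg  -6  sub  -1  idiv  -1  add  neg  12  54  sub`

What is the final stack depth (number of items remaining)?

2

6    -> [6]
neg  -> [-6]
-6   -> [-6, -6]
sub  -> [0]
-1   -> [0, -1]
idiv -> [0]
-1   -> [0, -1]
add  -> [-1]
neg  -> [1]
12   -> [1, 12]
54   -> [1, 12, 54]
sub  -> [1, -42]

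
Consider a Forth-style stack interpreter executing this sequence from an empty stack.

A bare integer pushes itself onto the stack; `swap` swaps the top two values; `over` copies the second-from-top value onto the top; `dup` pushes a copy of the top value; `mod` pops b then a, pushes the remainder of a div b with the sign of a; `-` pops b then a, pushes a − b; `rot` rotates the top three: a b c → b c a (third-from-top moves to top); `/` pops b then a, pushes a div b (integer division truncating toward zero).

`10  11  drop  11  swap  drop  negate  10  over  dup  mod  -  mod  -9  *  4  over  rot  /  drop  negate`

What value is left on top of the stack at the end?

10     : [10]
11     : [10, 11]
drop   : [10]
11     : [10, 11]
swap   : [11, 10]
drop   : [11]
negate : [-11]
10     : [-11, 10]
over   : [-11, 10, -11]
dup    : [-11, 10, -11, -11]
mod    : [-11, 10, 0]
-      : [-11, 10]
mod    : [-1]
-9     : [-1, -9]
*      : [9]
4      : [9, 4]
over   : [9, 4, 9]
rot    : [4, 9, 9]
/      : [4, 1]
drop   : [4]
negate : [-4]

-4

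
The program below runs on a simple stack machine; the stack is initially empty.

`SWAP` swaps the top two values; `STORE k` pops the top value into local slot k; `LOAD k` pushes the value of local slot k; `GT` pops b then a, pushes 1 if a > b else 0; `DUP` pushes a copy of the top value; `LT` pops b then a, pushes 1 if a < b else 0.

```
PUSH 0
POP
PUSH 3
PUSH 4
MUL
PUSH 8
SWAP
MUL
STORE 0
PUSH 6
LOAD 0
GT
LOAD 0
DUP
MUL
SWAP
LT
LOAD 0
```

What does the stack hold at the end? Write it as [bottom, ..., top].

PUSH 0  : [0]
POP     : []
PUSH 3  : [3]
PUSH 4  : [3, 4]
MUL     : [12]
PUSH 8  : [12, 8]
SWAP    : [8, 12]
MUL     : [96]
STORE 0 : []
PUSH 6  : [6]
LOAD 0  : [6, 96]
GT      : [0]
LOAD 0  : [0, 96]
DUP     : [0, 96, 96]
MUL     : [0, 9216]
SWAP    : [9216, 0]
LT      : [0]
LOAD 0  : [0, 96]

[0, 96]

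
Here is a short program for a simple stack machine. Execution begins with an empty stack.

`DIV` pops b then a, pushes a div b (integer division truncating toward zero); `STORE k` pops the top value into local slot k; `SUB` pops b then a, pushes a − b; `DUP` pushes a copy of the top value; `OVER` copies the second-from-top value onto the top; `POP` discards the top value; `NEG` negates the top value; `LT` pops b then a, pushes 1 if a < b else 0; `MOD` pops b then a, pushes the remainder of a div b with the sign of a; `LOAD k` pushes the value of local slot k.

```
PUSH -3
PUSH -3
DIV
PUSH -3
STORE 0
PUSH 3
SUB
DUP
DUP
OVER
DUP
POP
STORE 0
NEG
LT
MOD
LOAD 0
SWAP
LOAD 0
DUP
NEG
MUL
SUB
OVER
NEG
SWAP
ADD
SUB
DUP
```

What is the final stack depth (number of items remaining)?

2

PUSH -3 → -3
PUSH -3 → -3 -3
DIV     → 1
PUSH -3 → 1 -3
STORE 0 → 1
PUSH 3  → 1 3
SUB     → -2
DUP     → -2 -2
DUP     → -2 -2 -2
OVER    → -2 -2 -2 -2
DUP     → -2 -2 -2 -2 -2
POP     → -2 -2 -2 -2
STORE 0 → -2 -2 -2
NEG     → -2 -2 2
LT      → -2 1
MOD     → 0
LOAD 0  → 0 -2
SWAP    → -2 0
LOAD 0  → -2 0 -2
DUP     → -2 0 -2 -2
NEG     → -2 0 -2 2
MUL     → -2 0 -4
SUB     → -2 4
OVER    → -2 4 -2
NEG     → -2 4 2
SWAP    → -2 2 4
ADD     → -2 6
SUB     → -8
DUP     → -8 -8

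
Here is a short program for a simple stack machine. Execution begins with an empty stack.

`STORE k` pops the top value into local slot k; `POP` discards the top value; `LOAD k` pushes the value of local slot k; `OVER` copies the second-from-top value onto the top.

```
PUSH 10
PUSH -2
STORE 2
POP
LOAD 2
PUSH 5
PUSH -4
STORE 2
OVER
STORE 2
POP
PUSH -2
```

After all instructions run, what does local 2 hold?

PUSH 10  10
PUSH -2  10 -2
STORE 2  10
POP      (empty)
LOAD 2   -2
PUSH 5   -2 5
PUSH -4  -2 5 -4
STORE 2  -2 5
OVER     -2 5 -2
STORE 2  -2 5
POP      -2
PUSH -2  -2 -2

-2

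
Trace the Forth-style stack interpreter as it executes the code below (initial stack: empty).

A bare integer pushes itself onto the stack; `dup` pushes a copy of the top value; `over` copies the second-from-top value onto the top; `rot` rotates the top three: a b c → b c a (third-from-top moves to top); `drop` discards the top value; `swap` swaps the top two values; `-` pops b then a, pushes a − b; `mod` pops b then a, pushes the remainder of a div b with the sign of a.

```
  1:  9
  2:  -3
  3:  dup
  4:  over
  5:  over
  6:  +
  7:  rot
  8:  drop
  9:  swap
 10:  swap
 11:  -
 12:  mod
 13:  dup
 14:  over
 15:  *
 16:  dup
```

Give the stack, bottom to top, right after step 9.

9     9
-3    9 -3
dup   9 -3 -3
over  9 -3 -3 -3
over  9 -3 -3 -3 -3
+     9 -3 -3 -6
rot   9 -3 -6 -3
drop  9 -3 -6
swap  9 -6 -3

[9, -6, -3]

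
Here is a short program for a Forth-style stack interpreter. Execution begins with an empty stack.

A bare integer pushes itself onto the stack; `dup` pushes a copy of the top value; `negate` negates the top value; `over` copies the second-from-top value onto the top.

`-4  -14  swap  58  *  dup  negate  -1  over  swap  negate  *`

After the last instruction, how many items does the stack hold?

-4     : [-4]
-14    : [-4, -14]
swap   : [-14, -4]
58     : [-14, -4, 58]
*      : [-14, -232]
dup    : [-14, -232, -232]
negate : [-14, -232, 232]
-1     : [-14, -232, 232, -1]
over   : [-14, -232, 232, -1, 232]
swap   : [-14, -232, 232, 232, -1]
negate : [-14, -232, 232, 232, 1]
*      : [-14, -232, 232, 232]

4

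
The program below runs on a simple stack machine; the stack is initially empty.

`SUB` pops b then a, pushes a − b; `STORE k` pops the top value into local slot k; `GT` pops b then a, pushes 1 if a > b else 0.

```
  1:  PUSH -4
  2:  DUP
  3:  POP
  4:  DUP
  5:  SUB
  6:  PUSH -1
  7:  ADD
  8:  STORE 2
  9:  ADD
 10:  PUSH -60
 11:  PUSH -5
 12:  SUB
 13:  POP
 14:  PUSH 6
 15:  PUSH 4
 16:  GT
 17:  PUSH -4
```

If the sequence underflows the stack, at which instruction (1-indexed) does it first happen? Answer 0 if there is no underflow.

9

PUSH -4  [-4]
DUP      [-4, -4]
POP      [-4]
DUP      [-4, -4]
SUB      [0]
PUSH -1  [0, -1]
ADD      [-1]
STORE 2  []
ADD  — needs 2 operands, stack has 0 → underflow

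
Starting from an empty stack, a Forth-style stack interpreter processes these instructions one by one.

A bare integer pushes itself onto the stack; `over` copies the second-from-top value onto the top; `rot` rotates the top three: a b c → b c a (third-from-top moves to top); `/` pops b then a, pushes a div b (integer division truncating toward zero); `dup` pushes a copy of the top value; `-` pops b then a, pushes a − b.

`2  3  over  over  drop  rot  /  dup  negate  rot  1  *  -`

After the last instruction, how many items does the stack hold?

2

2      → 2
3      → 2 3
over   → 2 3 2
over   → 2 3 2 3
drop   → 2 3 2
rot    → 3 2 2
/      → 3 1
dup    → 3 1 1
negate → 3 1 -1
rot    → 1 -1 3
1      → 1 -1 3 1
*      → 1 -1 3
-      → 1 -4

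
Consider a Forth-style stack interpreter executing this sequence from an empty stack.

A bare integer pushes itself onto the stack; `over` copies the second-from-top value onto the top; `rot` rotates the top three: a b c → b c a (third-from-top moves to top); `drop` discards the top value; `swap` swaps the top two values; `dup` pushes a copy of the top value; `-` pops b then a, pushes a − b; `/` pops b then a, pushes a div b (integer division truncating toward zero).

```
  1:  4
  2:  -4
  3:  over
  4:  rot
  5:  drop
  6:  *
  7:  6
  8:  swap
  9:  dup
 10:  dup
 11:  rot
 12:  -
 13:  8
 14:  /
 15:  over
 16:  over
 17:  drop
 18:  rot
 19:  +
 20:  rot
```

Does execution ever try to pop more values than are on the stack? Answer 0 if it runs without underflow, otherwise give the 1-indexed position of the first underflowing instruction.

0

4    -> 4
-4   -> 4 -4
over -> 4 -4 4
rot  -> -4 4 4
drop -> -4 4
*    -> -16
6    -> -16 6
swap -> 6 -16
dup  -> 6 -16 -16
dup  -> 6 -16 -16 -16
rot  -> 6 -16 -16 -16
-    -> 6 -16 0
8    -> 6 -16 0 8
/    -> 6 -16 0
over -> 6 -16 0 -16
over -> 6 -16 0 -16 0
drop -> 6 -16 0 -16
rot  -> 6 0 -16 -16
+    -> 6 0 -32
rot  -> 0 -32 6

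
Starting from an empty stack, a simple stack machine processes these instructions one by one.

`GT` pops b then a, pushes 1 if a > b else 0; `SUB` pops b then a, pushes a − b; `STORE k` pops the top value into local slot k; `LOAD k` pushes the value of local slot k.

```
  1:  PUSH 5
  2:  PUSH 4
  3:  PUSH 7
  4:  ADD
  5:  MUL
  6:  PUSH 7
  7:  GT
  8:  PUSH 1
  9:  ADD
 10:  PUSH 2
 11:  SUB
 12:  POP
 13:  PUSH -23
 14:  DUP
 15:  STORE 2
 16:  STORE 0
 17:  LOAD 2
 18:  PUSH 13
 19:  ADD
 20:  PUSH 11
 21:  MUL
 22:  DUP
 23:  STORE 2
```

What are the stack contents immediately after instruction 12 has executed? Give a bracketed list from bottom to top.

[]

PUSH 5 → 5
PUSH 4 → 5 4
PUSH 7 → 5 4 7
ADD    → 5 11
MUL    → 55
PUSH 7 → 55 7
GT     → 1
PUSH 1 → 1 1
ADD    → 2
PUSH 2 → 2 2
SUB    → 0
POP    → (empty)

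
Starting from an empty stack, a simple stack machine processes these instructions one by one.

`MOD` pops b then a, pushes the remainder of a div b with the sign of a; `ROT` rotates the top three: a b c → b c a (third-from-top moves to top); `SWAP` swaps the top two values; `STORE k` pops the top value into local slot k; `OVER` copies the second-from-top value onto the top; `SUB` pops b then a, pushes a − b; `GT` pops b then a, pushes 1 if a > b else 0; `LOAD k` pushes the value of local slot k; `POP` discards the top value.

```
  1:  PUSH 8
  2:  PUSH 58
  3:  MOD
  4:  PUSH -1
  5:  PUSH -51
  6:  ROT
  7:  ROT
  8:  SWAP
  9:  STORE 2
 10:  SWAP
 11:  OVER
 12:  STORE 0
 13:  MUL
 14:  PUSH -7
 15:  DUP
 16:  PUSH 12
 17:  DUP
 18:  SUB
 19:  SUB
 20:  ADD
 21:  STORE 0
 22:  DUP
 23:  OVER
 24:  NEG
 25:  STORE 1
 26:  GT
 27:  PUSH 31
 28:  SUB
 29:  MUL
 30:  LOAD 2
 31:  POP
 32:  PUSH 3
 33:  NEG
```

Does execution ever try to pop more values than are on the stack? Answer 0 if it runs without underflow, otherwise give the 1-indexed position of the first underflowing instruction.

29

PUSH 8   -> [8]
PUSH 58  -> [8, 58]
MOD      -> [8]
PUSH -1  -> [8, -1]
PUSH -51 -> [8, -1, -51]
ROT      -> [-1, -51, 8]
ROT      -> [-51, 8, -1]
SWAP     -> [-51, -1, 8]
STORE 2  -> [-51, -1]
SWAP     -> [-1, -51]
OVER     -> [-1, -51, -1]
STORE 0  -> [-1, -51]
MUL      -> [51]
PUSH -7  -> [51, -7]
DUP      -> [51, -7, -7]
PUSH 12  -> [51, -7, -7, 12]
DUP      -> [51, -7, -7, 12, 12]
SUB      -> [51, -7, -7, 0]
SUB      -> [51, -7, -7]
ADD      -> [51, -14]
STORE 0  -> [51]
DUP      -> [51, 51]
OVER     -> [51, 51, 51]
NEG      -> [51, 51, -51]
STORE 1  -> [51, 51]
GT       -> [0]
PUSH 31  -> [0, 31]
SUB      -> [-31]
MUL  — needs 2 operands, stack has 1 → underflow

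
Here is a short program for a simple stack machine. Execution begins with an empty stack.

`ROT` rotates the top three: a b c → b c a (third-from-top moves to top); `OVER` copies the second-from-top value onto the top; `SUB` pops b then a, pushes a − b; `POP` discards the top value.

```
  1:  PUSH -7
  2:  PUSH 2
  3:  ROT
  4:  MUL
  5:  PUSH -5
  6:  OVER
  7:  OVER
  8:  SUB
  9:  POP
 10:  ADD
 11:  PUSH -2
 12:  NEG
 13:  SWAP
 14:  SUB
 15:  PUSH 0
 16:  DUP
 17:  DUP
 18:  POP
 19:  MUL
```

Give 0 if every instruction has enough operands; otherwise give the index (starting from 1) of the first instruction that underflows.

PUSH -7 → -7
PUSH 2  → -7 2
ROT  — needs 3 operands, stack has 2 → underflow

3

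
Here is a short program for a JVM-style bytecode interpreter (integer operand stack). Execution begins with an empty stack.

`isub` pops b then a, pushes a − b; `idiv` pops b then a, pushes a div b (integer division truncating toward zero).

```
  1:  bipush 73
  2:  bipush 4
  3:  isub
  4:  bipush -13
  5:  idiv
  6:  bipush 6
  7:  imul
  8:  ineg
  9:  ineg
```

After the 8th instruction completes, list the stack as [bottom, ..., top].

[30]

bipush 73  -> 73
bipush 4   -> 73 4
isub       -> 69
bipush -13 -> 69 -13
idiv       -> -5
bipush 6   -> -5 6
imul       -> -30
ineg       -> 30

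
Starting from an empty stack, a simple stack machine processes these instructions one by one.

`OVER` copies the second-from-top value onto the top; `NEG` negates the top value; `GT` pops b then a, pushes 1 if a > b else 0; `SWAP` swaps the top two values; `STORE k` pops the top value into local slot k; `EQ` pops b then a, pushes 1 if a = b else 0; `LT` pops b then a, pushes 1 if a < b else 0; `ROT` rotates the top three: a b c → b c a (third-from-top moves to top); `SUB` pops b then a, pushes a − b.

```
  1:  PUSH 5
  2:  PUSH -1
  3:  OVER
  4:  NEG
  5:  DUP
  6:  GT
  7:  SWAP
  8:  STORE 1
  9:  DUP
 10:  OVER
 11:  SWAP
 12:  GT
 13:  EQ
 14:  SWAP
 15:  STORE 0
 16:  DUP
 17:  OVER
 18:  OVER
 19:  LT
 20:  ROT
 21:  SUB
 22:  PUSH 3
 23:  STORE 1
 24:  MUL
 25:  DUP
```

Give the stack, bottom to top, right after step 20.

PUSH 5  -> [5]
PUSH -1 -> [5, -1]
OVER    -> [5, -1, 5]
NEG     -> [5, -1, -5]
DUP     -> [5, -1, -5, -5]
GT      -> [5, -1, 0]
SWAP    -> [5, 0, -1]
STORE 1 -> [5, 0]
DUP     -> [5, 0, 0]
OVER    -> [5, 0, 0, 0]
SWAP    -> [5, 0, 0, 0]
GT      -> [5, 0, 0]
EQ      -> [5, 1]
SWAP    -> [1, 5]
STORE 0 -> [1]
DUP     -> [1, 1]
OVER    -> [1, 1, 1]
OVER    -> [1, 1, 1, 1]
LT      -> [1, 1, 0]
ROT     -> [1, 0, 1]

[1, 0, 1]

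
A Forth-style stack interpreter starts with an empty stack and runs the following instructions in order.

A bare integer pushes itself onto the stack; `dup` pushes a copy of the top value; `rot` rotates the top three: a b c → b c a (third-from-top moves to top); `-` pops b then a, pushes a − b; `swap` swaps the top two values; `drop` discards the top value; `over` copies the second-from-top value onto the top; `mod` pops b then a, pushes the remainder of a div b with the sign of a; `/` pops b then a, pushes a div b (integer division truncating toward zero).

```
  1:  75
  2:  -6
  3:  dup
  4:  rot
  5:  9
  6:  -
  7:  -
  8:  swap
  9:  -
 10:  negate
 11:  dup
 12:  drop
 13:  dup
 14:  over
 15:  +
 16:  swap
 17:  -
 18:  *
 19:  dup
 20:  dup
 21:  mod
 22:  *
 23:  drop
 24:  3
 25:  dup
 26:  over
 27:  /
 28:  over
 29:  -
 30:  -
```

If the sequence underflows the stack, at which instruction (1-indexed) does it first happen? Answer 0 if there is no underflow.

75     : [75]
-6     : [75, -6]
dup    : [75, -6, -6]
rot    : [-6, -6, 75]
9      : [-6, -6, 75, 9]
-      : [-6, -6, 66]
-      : [-6, -72]
swap   : [-72, -6]
-      : [-66]
negate : [66]
dup    : [66, 66]
drop   : [66]
dup    : [66, 66]
over   : [66, 66, 66]
+      : [66, 132]
swap   : [132, 66]
-      : [66]
*  — needs 2 operands, stack has 1 → underflow

18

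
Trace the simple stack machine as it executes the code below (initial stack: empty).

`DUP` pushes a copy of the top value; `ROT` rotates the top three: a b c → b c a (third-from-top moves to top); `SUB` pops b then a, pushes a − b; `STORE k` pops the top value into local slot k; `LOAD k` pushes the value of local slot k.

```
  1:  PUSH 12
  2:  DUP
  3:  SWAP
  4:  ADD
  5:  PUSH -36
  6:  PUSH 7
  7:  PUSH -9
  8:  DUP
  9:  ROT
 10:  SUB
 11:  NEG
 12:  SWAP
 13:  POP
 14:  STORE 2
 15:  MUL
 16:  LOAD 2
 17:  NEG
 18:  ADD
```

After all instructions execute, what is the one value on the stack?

-880

PUSH 12  → 12
DUP      → 12 12
SWAP     → 12 12
ADD      → 24
PUSH -36 → 24 -36
PUSH 7   → 24 -36 7
PUSH -9  → 24 -36 7 -9
DUP      → 24 -36 7 -9 -9
ROT      → 24 -36 -9 -9 7
SUB      → 24 -36 -9 -16
NEG      → 24 -36 -9 16
SWAP     → 24 -36 16 -9
POP      → 24 -36 16
STORE 2  → 24 -36
MUL      → -864
LOAD 2   → -864 16
NEG      → -864 -16
ADD      → -880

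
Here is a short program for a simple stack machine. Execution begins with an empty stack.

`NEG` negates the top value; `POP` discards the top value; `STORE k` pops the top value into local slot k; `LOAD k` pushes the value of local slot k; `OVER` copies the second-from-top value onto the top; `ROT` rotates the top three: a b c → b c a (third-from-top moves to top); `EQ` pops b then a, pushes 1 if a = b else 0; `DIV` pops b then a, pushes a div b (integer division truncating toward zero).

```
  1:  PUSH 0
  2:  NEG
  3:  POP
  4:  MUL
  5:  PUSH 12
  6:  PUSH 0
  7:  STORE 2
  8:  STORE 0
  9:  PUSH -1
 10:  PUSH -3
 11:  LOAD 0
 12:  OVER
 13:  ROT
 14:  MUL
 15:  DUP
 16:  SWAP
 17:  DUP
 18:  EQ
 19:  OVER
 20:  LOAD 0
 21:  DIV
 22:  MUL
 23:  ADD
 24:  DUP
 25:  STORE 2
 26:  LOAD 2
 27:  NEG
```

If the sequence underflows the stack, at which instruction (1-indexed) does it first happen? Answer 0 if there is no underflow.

PUSH 0  [0]
NEG     [0]
POP     []
MUL  — needs 2 operands, stack has 0 → underflow

4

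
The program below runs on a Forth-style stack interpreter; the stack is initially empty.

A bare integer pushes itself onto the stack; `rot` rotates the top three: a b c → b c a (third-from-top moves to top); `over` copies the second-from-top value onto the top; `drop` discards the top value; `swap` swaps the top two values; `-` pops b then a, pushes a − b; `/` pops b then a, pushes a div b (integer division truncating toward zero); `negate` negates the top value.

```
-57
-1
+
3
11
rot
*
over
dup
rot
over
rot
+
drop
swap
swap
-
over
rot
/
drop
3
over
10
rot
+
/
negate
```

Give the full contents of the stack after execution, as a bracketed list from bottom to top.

-57    → -57
-1     → -57 -1
+      → -58
3      → -58 3
11     → -58 3 11
rot    → 3 11 -58
*      → 3 -638
over   → 3 -638 3
dup    → 3 -638 3 3
rot    → 3 3 3 -638
over   → 3 3 3 -638 3
rot    → 3 3 -638 3 3
+      → 3 3 -638 6
drop   → 3 3 -638
swap   → 3 -638 3
swap   → 3 3 -638
-      → 3 641
over   → 3 641 3
rot    → 641 3 3
/      → 641 1
drop   → 641
3      → 641 3
over   → 641 3 641
10     → 641 3 641 10
rot    → 641 641 10 3
+      → 641 641 13
/      → 641 49
negate → 641 -49

[641, -49]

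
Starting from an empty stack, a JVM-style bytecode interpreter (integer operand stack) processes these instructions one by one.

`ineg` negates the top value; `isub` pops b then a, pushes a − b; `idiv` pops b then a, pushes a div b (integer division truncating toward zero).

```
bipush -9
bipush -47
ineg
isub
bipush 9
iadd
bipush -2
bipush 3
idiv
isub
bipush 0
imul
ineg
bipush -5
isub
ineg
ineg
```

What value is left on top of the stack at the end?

bipush -9  → [-9]
bipush -47 → [-9, -47]
ineg       → [-9, 47]
isub       → [-56]
bipush 9   → [-56, 9]
iadd       → [-47]
bipush -2  → [-47, -2]
bipush 3   → [-47, -2, 3]
idiv       → [-47, 0]
isub       → [-47]
bipush 0   → [-47, 0]
imul       → [0]
ineg       → [0]
bipush -5  → [0, -5]
isub       → [5]
ineg       → [-5]
ineg       → [5]

5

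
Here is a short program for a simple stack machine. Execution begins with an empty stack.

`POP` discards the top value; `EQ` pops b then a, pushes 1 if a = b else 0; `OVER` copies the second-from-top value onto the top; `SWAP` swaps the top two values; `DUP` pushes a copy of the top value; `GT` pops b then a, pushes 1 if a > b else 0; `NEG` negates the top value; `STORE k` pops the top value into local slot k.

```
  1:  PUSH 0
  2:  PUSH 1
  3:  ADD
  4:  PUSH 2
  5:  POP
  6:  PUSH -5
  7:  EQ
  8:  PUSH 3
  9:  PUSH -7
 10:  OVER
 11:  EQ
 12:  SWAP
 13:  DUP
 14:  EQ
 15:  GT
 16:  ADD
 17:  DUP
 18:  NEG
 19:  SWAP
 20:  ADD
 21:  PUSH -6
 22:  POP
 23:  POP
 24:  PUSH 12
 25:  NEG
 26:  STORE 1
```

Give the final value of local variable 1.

PUSH 0   [0]
PUSH 1   [0, 1]
ADD      [1]
PUSH 2   [1, 2]
POP      [1]
PUSH -5  [1, -5]
EQ       [0]
PUSH 3   [0, 3]
PUSH -7  [0, 3, -7]
OVER     [0, 3, -7, 3]
EQ       [0, 3, 0]
SWAP     [0, 0, 3]
DUP      [0, 0, 3, 3]
EQ       [0, 0, 1]
GT       [0, 0]
ADD      [0]
DUP      [0, 0]
NEG      [0, 0]
SWAP     [0, 0]
ADD      [0]
PUSH -6  [0, -6]
POP      [0]
POP      []
PUSH 12  [12]
NEG      [-12]
STORE 1  []

-12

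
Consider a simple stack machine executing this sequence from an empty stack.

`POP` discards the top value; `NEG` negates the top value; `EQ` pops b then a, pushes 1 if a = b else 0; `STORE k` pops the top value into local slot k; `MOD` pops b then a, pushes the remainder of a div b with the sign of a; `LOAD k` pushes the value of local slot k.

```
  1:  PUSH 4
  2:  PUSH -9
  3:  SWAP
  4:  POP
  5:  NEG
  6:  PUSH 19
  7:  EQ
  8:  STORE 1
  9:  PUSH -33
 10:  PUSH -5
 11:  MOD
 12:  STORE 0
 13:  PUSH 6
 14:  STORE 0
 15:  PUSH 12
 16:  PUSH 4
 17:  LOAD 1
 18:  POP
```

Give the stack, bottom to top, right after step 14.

[]

PUSH 4   -> [4]
PUSH -9  -> [4, -9]
SWAP     -> [-9, 4]
POP      -> [-9]
NEG      -> [9]
PUSH 19  -> [9, 19]
EQ       -> [0]
STORE 1  -> []
PUSH -33 -> [-33]
PUSH -5  -> [-33, -5]
MOD      -> [-3]
STORE 0  -> []
PUSH 6   -> [6]
STORE 0  -> []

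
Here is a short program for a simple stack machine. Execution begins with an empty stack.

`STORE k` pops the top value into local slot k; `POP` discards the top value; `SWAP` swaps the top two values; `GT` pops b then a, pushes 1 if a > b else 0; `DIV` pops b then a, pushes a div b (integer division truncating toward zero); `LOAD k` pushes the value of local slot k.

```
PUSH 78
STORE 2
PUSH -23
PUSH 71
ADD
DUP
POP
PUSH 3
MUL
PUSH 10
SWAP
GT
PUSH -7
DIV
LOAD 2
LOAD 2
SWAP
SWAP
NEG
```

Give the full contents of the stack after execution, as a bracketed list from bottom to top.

PUSH 78  -> [78]
STORE 2  -> []
PUSH -23 -> [-23]
PUSH 71  -> [-23, 71]
ADD      -> [48]
DUP      -> [48, 48]
POP      -> [48]
PUSH 3   -> [48, 3]
MUL      -> [144]
PUSH 10  -> [144, 10]
SWAP     -> [10, 144]
GT       -> [0]
PUSH -7  -> [0, -7]
DIV      -> [0]
LOAD 2   -> [0, 78]
LOAD 2   -> [0, 78, 78]
SWAP     -> [0, 78, 78]
SWAP     -> [0, 78, 78]
NEG      -> [0, 78, -78]

[0, 78, -78]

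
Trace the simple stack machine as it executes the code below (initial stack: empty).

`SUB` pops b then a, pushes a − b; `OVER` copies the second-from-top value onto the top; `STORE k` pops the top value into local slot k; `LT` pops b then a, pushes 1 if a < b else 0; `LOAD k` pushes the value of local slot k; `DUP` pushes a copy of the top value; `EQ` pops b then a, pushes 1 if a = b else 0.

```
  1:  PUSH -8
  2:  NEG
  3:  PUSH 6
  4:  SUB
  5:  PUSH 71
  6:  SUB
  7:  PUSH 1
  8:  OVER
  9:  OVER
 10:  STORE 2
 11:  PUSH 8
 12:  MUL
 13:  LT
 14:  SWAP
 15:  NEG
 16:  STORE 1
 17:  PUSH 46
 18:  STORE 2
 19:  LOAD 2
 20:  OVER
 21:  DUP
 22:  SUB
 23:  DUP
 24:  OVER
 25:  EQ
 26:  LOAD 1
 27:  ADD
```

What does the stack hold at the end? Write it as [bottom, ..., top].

[0, 46, 0, 70]

PUSH -8 → -8
NEG     → 8
PUSH 6  → 8 6
SUB     → 2
PUSH 71 → 2 71
SUB     → -69
PUSH 1  → -69 1
OVER    → -69 1 -69
OVER    → -69 1 -69 1
STORE 2 → -69 1 -69
PUSH 8  → -69 1 -69 8
MUL     → -69 1 -552
LT      → -69 0
SWAP    → 0 -69
NEG     → 0 69
STORE 1 → 0
PUSH 46 → 0 46
STORE 2 → 0
LOAD 2  → 0 46
OVER    → 0 46 0
DUP     → 0 46 0 0
SUB     → 0 46 0
DUP     → 0 46 0 0
OVER    → 0 46 0 0 0
EQ      → 0 46 0 1
LOAD 1  → 0 46 0 1 69
ADD     → 0 46 0 70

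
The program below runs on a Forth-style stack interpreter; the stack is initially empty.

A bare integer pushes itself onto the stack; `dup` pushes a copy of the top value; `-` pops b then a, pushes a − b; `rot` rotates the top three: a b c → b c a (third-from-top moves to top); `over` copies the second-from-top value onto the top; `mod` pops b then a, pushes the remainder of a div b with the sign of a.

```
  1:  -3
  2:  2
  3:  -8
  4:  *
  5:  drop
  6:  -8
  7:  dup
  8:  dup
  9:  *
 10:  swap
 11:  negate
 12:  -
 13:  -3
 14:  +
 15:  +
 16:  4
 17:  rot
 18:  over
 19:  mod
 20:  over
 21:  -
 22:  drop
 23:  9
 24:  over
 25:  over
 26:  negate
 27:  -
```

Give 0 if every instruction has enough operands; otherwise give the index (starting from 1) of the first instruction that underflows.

17

-3     → [-3]
2      → [-3, 2]
-8     → [-3, 2, -8]
*      → [-3, -16]
drop   → [-3]
-8     → [-3, -8]
dup    → [-3, -8, -8]
dup    → [-3, -8, -8, -8]
*      → [-3, -8, 64]
swap   → [-3, 64, -8]
negate → [-3, 64, 8]
-      → [-3, 56]
-3     → [-3, 56, -3]
+      → [-3, 53]
+      → [50]
4      → [50, 4]
rot  — needs 3 operands, stack has 2 → underflow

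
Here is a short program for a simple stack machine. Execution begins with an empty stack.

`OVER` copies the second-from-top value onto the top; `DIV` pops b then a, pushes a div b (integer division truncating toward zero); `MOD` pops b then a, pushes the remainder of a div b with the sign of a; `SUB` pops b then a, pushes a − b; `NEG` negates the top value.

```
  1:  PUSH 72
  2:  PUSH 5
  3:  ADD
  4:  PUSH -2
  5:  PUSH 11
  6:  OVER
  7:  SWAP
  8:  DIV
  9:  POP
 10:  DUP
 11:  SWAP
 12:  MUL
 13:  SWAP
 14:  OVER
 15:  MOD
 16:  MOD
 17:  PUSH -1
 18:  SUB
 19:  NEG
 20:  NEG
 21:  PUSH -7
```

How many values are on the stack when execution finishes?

2

PUSH 72  72
PUSH 5   72 5
ADD      77
PUSH -2  77 -2
PUSH 11  77 -2 11
OVER     77 -2 11 -2
SWAP     77 -2 -2 11
DIV      77 -2 0
POP      77 -2
DUP      77 -2 -2
SWAP     77 -2 -2
MUL      77 4
SWAP     4 77
OVER     4 77 4
MOD      4 1
MOD      0
PUSH -1  0 -1
SUB      1
NEG      -1
NEG      1
PUSH -7  1 -7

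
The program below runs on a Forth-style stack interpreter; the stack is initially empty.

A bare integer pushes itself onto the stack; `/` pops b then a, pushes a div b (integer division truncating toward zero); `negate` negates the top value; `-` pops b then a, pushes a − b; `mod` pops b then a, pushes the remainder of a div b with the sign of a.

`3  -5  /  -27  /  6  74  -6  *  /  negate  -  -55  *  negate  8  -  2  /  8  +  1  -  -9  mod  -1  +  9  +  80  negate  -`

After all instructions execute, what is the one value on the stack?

91

3       3
-5      3 -5
/       0
-27     0 -27
/       0
6       0 6
74      0 6 74
-6      0 6 74 -6
*       0 6 -444
/       0 0
negate  0 0
-       0
-55     0 -55
*       0
negate  0
8       0 8
-       -8
2       -8 2
/       -4
8       -4 8
+       4
1       4 1
-       3
-9      3 -9
mod     3
-1      3 -1
+       2
9       2 9
+       11
80      11 80
negate  11 -80
-       91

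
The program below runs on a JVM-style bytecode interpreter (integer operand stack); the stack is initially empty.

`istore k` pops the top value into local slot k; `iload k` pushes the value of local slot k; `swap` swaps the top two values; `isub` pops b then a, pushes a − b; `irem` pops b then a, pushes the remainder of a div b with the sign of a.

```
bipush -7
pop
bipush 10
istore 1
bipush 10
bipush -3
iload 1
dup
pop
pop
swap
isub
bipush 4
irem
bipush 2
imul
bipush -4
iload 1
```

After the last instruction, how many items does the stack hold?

3

bipush -7 → -7
pop       → (empty)
bipush 10 → 10
istore 1  → (empty)
bipush 10 → 10
bipush -3 → 10 -3
iload 1   → 10 -3 10
dup       → 10 -3 10 10
pop       → 10 -3 10
pop       → 10 -3
swap      → -3 10
isub      → -13
bipush 4  → -13 4
irem      → -1
bipush 2  → -1 2
imul      → -2
bipush -4 → -2 -4
iload 1   → -2 -4 10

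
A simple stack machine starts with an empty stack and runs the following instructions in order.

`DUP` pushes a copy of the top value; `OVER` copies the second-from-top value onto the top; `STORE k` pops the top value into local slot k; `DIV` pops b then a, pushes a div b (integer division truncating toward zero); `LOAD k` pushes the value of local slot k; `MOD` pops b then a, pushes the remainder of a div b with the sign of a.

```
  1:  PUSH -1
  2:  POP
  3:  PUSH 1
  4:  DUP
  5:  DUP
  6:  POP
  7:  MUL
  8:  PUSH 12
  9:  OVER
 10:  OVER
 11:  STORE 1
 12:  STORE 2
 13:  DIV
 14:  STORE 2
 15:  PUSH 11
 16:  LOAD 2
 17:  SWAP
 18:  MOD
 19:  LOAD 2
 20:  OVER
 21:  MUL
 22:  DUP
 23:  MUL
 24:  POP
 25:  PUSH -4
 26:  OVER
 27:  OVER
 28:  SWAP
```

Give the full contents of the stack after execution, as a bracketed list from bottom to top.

[0, -4, -4, 0]

PUSH -1 -> [-1]
POP     -> []
PUSH 1  -> [1]
DUP     -> [1, 1]
DUP     -> [1, 1, 1]
POP     -> [1, 1]
MUL     -> [1]
PUSH 12 -> [1, 12]
OVER    -> [1, 12, 1]
OVER    -> [1, 12, 1, 12]
STORE 1 -> [1, 12, 1]
STORE 2 -> [1, 12]
DIV     -> [0]
STORE 2 -> []
PUSH 11 -> [11]
LOAD 2  -> [11, 0]
SWAP    -> [0, 11]
MOD     -> [0]
LOAD 2  -> [0, 0]
OVER    -> [0, 0, 0]
MUL     -> [0, 0]
DUP     -> [0, 0, 0]
MUL     -> [0, 0]
POP     -> [0]
PUSH -4 -> [0, -4]
OVER    -> [0, -4, 0]
OVER    -> [0, -4, 0, -4]
SWAP    -> [0, -4, -4, 0]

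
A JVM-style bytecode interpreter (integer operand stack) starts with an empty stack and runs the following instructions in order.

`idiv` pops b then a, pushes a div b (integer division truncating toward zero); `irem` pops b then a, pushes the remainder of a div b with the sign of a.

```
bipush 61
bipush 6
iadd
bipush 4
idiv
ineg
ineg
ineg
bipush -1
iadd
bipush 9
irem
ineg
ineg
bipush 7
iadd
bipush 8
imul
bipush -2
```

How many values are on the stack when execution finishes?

2

bipush 61 -> 61
bipush 6  -> 61 6
iadd      -> 67
bipush 4  -> 67 4
idiv      -> 16
ineg      -> -16
ineg      -> 16
ineg      -> -16
bipush -1 -> -16 -1
iadd      -> -17
bipush 9  -> -17 9
irem      -> -8
ineg      -> 8
ineg      -> -8
bipush 7  -> -8 7
iadd      -> -1
bipush 8  -> -1 8
imul      -> -8
bipush -2 -> -8 -2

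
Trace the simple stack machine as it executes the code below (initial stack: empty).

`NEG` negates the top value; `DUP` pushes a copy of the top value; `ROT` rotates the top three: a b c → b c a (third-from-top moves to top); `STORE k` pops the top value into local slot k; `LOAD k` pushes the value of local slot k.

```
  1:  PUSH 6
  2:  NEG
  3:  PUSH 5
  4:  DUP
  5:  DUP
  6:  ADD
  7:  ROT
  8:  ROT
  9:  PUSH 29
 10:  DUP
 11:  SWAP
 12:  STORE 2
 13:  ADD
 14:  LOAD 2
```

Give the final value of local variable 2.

29

PUSH 6   6
NEG      -6
PUSH 5   -6 5
DUP      -6 5 5
DUP      -6 5 5 5
ADD      -6 5 10
ROT      5 10 -6
ROT      10 -6 5
PUSH 29  10 -6 5 29
DUP      10 -6 5 29 29
SWAP     10 -6 5 29 29
STORE 2  10 -6 5 29
ADD      10 -6 34
LOAD 2   10 -6 34 29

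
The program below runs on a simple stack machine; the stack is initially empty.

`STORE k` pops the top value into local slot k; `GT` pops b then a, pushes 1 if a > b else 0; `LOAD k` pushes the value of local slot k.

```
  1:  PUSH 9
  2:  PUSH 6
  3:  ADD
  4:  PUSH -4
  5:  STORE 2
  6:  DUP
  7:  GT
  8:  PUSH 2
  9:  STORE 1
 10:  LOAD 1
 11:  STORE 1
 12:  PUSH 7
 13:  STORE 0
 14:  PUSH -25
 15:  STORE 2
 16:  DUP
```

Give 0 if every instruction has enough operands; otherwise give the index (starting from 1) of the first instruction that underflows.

PUSH 9    9
PUSH 6    9 6
ADD       15
PUSH -4   15 -4
STORE 2   15
DUP       15 15
GT        0
PUSH 2    0 2
STORE 1   0
LOAD 1    0 2
STORE 1   0
PUSH 7    0 7
STORE 0   0
PUSH -25  0 -25
STORE 2   0
DUP       0 0

0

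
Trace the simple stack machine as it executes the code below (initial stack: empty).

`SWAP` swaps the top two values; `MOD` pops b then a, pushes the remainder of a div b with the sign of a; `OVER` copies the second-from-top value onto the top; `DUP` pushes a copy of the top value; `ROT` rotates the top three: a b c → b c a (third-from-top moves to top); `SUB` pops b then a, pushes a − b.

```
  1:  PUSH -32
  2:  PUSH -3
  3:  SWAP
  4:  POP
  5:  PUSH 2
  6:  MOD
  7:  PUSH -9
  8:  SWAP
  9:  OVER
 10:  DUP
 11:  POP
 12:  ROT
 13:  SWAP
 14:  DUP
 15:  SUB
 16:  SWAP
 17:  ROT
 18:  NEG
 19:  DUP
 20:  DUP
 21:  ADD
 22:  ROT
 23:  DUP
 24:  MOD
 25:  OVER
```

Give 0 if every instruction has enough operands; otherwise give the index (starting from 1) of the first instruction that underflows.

0

PUSH -32 : -32
PUSH -3  : -32 -3
SWAP     : -3 -32
POP      : -3
PUSH 2   : -3 2
MOD      : -1
PUSH -9  : -1 -9
SWAP     : -9 -1
OVER     : -9 -1 -9
DUP      : -9 -1 -9 -9
POP      : -9 -1 -9
ROT      : -1 -9 -9
SWAP     : -1 -9 -9
DUP      : -1 -9 -9 -9
SUB      : -1 -9 0
SWAP     : -1 0 -9
ROT      : 0 -9 -1
NEG      : 0 -9 1
DUP      : 0 -9 1 1
DUP      : 0 -9 1 1 1
ADD      : 0 -9 1 2
ROT      : 0 1 2 -9
DUP      : 0 1 2 -9 -9
MOD      : 0 1 2 0
OVER     : 0 1 2 0 2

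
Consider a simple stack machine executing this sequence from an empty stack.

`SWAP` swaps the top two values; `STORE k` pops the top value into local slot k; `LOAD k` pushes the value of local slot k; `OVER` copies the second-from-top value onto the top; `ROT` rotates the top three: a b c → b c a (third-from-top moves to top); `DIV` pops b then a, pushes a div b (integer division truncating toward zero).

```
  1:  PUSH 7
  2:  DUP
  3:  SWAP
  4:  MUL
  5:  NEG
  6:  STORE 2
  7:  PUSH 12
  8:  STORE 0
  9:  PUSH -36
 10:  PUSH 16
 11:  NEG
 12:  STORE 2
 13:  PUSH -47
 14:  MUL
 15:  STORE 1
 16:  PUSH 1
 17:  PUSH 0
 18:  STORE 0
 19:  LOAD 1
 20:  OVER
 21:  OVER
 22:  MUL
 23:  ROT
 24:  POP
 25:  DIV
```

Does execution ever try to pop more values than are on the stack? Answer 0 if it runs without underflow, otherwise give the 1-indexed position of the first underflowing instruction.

PUSH 7    7
DUP       7 7
SWAP      7 7
MUL       49
NEG       -49
STORE 2   (empty)
PUSH 12   12
STORE 0   (empty)
PUSH -36  -36
PUSH 16   -36 16
NEG       -36 -16
STORE 2   -36
PUSH -47  -36 -47
MUL       1692
STORE 1   (empty)
PUSH 1    1
PUSH 0    1 0
STORE 0   1
LOAD 1    1 1692
OVER      1 1692 1
OVER      1 1692 1 1692
MUL       1 1692 1692
ROT       1692 1692 1
POP       1692 1692
DIV       1

0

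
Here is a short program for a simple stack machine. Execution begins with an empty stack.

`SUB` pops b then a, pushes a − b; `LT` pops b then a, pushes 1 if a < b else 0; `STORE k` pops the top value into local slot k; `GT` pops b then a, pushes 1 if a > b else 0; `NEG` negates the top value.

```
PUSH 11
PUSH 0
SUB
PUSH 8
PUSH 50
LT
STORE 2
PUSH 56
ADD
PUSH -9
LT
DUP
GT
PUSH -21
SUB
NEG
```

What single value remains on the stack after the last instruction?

PUSH 11  : 11
PUSH 0   : 11 0
SUB      : 11
PUSH 8   : 11 8
PUSH 50  : 11 8 50
LT       : 11 1
STORE 2  : 11
PUSH 56  : 11 56
ADD      : 67
PUSH -9  : 67 -9
LT       : 0
DUP      : 0 0
GT       : 0
PUSH -21 : 0 -21
SUB      : 21
NEG      : -21

-21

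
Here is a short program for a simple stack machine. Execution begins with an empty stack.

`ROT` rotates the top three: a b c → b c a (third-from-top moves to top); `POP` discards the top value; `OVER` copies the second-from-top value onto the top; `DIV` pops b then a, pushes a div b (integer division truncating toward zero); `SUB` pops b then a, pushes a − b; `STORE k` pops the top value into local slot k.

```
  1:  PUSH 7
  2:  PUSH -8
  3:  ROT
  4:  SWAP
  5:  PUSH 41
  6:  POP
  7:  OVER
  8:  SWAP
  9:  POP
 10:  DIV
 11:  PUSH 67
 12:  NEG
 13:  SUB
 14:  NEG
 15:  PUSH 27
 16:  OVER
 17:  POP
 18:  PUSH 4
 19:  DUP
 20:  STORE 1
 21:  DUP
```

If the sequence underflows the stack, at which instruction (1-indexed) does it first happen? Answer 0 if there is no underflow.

PUSH 7  -> [7]
PUSH -8 -> [7, -8]
ROT  — needs 3 operands, stack has 2 → underflow

3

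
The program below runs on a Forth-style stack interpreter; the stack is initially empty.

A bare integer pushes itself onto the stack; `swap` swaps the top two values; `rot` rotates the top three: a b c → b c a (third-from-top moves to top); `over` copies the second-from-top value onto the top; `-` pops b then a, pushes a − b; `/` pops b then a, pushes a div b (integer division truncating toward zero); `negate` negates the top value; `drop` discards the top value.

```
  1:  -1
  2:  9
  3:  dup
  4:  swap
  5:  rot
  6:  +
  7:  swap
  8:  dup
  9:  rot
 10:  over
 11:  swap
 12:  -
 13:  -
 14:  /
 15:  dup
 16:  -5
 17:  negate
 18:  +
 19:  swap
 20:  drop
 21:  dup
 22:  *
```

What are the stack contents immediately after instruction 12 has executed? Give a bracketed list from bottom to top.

[9, 9, 1]

-1   : -1
9    : -1 9
dup  : -1 9 9
swap : -1 9 9
rot  : 9 9 -1
+    : 9 8
swap : 8 9
dup  : 8 9 9
rot  : 9 9 8
over : 9 9 8 9
swap : 9 9 9 8
-    : 9 9 1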